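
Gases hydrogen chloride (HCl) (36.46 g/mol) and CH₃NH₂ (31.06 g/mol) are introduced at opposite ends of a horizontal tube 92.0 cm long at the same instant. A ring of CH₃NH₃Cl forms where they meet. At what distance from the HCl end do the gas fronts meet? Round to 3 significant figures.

44.2 cm

Distances travelled in equal time are proportional to diffusion rates, so d_HCl/d_CH₃NH₂ = √(M_CH₃NH₂/M_HCl) = √(31.06/36.46) = 0.9230.
With d_HCl + d_CH₃NH₂ = 92.0 cm, d_CH₃NH₂ = 92.0/(1 + 0.9230) = 47.84 cm.
d_HCl = 92.0 − 47.84 = 44.2 cm.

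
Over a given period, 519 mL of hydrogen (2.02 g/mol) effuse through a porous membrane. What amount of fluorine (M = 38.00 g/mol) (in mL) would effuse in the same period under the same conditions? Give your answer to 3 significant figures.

120 mL

Using Graham's law: rate_F₂/rate_H₂ = √(M_H₂/M_F₂) = √(2.02/38.00) = √0.05316 = 0.2306.
So the volume for F₂ is 519 × 0.2306 = 120 mL.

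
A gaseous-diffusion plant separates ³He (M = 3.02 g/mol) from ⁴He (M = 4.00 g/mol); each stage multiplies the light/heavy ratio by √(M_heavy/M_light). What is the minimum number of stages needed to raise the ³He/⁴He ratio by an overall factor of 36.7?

Per stage α = (4.00/3.02)^(1/2) = 1.32450^0.5, giving ln α = 0.1405.
Need α^N ≥ 36.7 ⇒ N ≥ ln(36.7) / ln α = 3.603 / 0.1405 = 25.64.
Minimum whole number of stages: N = 26.

26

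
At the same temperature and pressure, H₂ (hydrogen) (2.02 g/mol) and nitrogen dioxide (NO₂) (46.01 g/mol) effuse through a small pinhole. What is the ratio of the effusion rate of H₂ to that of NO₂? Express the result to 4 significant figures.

4.773

Graham's law gives rate_H₂/rate_NO₂ = √(M_NO₂/M_H₂) = √(46.01/2.02) = √22.78 = 4.773.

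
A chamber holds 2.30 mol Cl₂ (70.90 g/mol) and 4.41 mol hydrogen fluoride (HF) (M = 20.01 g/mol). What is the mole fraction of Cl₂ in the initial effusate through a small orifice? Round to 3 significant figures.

Each component's effusion rate ∝ (its partial pressure)·(1/√M) ∝ n_i/√M_i.
Mole fraction of Cl₂ in the effusate = (n_Cl₂/√M_Cl₂) / (n_Cl₂/√M_Cl₂ + n_HF/√M_HF)
= (2.30/√70.90) / (2.30/√70.90 + 4.41/√20.01) = 0.2732/(0.2732 + 0.9859) = 0.217.

0.217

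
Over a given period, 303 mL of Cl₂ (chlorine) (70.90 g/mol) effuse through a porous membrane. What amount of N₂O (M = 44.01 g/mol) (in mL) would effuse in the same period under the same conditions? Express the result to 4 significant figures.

By Graham's law, rate_N₂O/rate_Cl₂ = √(M_Cl₂/M_N₂O) = √(70.90/44.01) = √1.611 = 1.269.
So the volume for N₂O is 303 × 1.269 = 384.6 mL.

384.6 mL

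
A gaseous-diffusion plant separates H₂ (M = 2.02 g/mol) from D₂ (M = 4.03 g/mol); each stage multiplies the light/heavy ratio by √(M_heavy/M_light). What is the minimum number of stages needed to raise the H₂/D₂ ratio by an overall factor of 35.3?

Single-stage factor α = √(4.03/2.02), so ln α = ½ ln(1.99505) = 0.3453.
Need α^N ≥ 35.3 ⇒ N ≥ ln(35.3) / ln α = 3.564 / 0.3453 = 10.32.
Minimum whole number of stages: N = 11.

11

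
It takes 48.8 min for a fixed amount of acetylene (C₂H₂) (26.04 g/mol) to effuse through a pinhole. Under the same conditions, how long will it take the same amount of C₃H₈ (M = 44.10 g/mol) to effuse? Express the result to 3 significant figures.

Graham's law gives t_C₃H₈/t_C₂H₂ = √(M_C₃H₈/M_C₂H₂) = √(44.10/26.04) = √1.694 = 1.301.
So the time for C₃H₈ is 48.8 × 1.301 = 63.5 min.

63.5 min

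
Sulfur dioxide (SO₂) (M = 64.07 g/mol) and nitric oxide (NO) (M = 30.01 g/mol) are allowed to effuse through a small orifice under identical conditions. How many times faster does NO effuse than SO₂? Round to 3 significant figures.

Since effusion rate ∝ 1/√M, rate_NO/rate_SO₂ = √(M_SO₂/M_NO) = √(64.07/30.01) = √2.135 = 1.46.

1.46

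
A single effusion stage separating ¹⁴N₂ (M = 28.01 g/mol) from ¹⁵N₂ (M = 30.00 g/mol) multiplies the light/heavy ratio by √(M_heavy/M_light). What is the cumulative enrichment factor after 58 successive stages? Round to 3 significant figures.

Each stage multiplies the ratio by α = √(30.00/28.01), so after 58 stages the overall factor is α^58 = (30.00/28.01)^(58/2).
= 1.07105^29 = 7.32.

7.32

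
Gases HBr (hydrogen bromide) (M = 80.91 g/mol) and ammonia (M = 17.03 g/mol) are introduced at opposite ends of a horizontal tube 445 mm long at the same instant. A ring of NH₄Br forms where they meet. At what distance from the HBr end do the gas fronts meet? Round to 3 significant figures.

Distances travelled in equal time are proportional to diffusion rates, so d_HBr/d_NH₃ = √(M_NH₃/M_HBr) = √(17.03/80.91) = 0.4588.
With d_HBr + d_NH₃ = 445 mm, d_NH₃ = 445/(1 + 0.4588) = 305.0 mm.
d_HBr = 445 − 305.0 = 140 mm.

140 mm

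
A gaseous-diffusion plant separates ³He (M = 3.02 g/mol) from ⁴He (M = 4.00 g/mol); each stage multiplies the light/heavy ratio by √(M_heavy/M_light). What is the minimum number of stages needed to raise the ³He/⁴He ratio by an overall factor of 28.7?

24

With α = √(4.00/3.02) per stage, ln α = ½ ln(1.32450) = 0.1405.
Need α^N ≥ 28.7 ⇒ N ≥ ln(28.7) / ln α = 3.357 / 0.1405 = 23.89.
Rounding up, N = 24 stages.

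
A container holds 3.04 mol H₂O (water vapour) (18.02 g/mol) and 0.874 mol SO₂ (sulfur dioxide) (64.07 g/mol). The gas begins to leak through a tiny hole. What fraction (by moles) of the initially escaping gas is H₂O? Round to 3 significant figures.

Each component's effusion rate ∝ (its partial pressure)·(1/√M) ∝ n_i/√M_i.
Mole fraction of H₂O in the effusate = (n_H₂O/√M_H₂O) / (n_H₂O/√M_H₂O + n_SO₂/√M_SO₂)
= (3.04/√18.02) / (3.04/√18.02 + 0.874/√64.07) = 0.7161/(0.7161 + 0.1092) = 0.868.

0.868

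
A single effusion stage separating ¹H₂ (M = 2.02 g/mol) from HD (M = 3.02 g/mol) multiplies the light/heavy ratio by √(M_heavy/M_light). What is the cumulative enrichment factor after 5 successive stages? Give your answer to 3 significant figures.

The single-stage factor is √(M_heavy/M_light), so 5 stages give [√(3.02/2.02)]^5 = (3.02/2.02)^(5/2).
= 1.49505^(5/2) = 2.73.

2.73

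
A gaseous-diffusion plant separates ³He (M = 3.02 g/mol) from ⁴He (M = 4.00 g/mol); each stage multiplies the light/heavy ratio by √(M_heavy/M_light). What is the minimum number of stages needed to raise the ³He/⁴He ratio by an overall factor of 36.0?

26

With α = √(4.00/3.02) per stage, ln α = ½ ln(1.32450) = 0.1405.
Need α^N ≥ 36.0 ⇒ N ≥ ln(36.0) / ln α = 3.584 / 0.1405 = 25.50.
So at least 26 stages are needed.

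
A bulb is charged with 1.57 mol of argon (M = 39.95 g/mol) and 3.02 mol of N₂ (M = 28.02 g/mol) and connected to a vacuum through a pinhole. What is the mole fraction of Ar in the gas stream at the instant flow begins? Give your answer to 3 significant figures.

0.303

Each component's effusion rate ∝ (its partial pressure)·(1/√M) ∝ n_i/√M_i.
Mole fraction of Ar in the effusate = (n_Ar/√M_Ar) / (n_Ar/√M_Ar + n_N₂/√M_N₂)
= (1.57/√39.95) / (1.57/√39.95 + 3.02/√28.02) = 0.2484/(0.2484 + 0.5705) = 0.303.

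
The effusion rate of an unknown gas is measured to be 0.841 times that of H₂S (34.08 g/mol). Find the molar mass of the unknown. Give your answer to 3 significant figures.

From Graham's law, rate_X/rate_H₂S = √(M_H₂S/M_X).
0.841 = √(34.08/M_X)
M_X = 34.08 / 0.841² = 34.08 / 0.7073 = 48.2 g/mol

48.2 g/mol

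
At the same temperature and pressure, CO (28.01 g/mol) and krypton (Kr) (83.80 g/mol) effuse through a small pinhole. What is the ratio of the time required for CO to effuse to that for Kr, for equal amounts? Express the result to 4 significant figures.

0.5781

Since effusion rate ∝ 1/√M, t_CO/t_Kr = √(M_CO/M_Kr) = √(28.01/83.80) = √0.3342 = 0.5781.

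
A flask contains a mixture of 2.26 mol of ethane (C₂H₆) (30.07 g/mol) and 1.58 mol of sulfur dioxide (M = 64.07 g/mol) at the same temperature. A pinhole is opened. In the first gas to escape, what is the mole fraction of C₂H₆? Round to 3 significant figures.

0.676

Each component's effusion rate ∝ (its partial pressure)·(1/√M) ∝ n_i/√M_i.
So x_C₂H₆ in the escaping gas = (n_C₂H₆/√M_C₂H₆) / Σ(n_i/√M_i)
= (2.26/√30.07) / (2.26/√30.07 + 1.58/√64.07) = 0.4121/(0.4121 + 0.1974) = 0.676.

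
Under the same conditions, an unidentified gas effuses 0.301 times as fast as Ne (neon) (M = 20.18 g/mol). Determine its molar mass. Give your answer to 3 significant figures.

223 g/mol

Using Graham's law: rate_X/rate_Ne = √(M_Ne/M_X).
0.301 = √(20.18/M_X)
M_X = 20.18 / 0.301² = 20.18 / 0.09060 = 223 g/mol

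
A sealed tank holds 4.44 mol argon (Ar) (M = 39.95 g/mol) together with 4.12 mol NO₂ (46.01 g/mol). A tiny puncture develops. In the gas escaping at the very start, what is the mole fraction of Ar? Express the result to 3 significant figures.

Rate_i ∝ x_i/√M_i (Graham's law weighted by mole fraction), so the effusate composition follows n_i/√M_i.
x_Ar(eff) = (n_Ar/√M_Ar) / (n_Ar/√M_Ar + n_NO₂/√M_NO₂)
= (4.44/√39.95) / (4.44/√39.95 + 4.12/√46.01) = 0.7025/(0.7025 + 0.6074) = 0.536.

0.536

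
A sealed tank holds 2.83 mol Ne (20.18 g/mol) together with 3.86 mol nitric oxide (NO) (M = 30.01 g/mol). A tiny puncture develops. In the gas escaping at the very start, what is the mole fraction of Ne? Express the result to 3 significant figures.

0.472

Each component's effusion rate ∝ (its partial pressure)·(1/√M) ∝ n_i/√M_i.
So x_Ne in the escaping gas = (n_Ne/√M_Ne) / Σ(n_i/√M_i)
= (2.83/√20.18) / (2.83/√20.18 + 3.86/√30.01) = 0.6300/(0.6300 + 0.7046) = 0.472.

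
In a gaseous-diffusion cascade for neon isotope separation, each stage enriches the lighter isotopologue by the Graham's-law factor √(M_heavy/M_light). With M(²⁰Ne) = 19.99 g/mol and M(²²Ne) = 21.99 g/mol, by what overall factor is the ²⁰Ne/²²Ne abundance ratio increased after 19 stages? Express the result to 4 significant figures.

Each stage multiplies the ratio by α = √(21.99/19.99), so after 19 stages the overall factor is α^19 = (21.99/19.99)^(19/2).
= 1.10005^(19/2) = 2.474.

2.474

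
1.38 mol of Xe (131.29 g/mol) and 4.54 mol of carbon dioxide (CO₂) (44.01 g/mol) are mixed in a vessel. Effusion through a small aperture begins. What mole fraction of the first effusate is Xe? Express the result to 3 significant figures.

The effusion rate of species i is ∝ p_i/√M_i ∝ n_i/√M_i.
So x_Xe in the escaping gas = (n_Xe/√M_Xe) / Σ(n_i/√M_i)
= (1.38/√131.29) / (1.38/√131.29 + 4.54/√44.01) = 0.1204/(0.1204 + 0.6844) = 0.150.

0.150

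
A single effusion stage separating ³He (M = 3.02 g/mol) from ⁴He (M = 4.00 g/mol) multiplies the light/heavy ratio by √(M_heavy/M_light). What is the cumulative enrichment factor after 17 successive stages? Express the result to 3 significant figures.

After 17 stages the ratio has grown by (√(4.00/3.02))^17 = (4.00/3.02)^(17/2).
= 1.32450^(17/2) = 10.9.

10.9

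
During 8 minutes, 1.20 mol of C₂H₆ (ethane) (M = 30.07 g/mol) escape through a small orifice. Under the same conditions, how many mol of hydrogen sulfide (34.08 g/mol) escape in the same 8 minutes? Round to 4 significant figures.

1.127 mol

Since effusion rate ∝ 1/√M, rate_H₂S/rate_C₂H₆ = √(M_C₂H₆/M_H₂S) = √(30.07/34.08) = √0.8823 = 0.9393.
So the amount for H₂S is 1.20 × 0.9393 = 1.127 mol.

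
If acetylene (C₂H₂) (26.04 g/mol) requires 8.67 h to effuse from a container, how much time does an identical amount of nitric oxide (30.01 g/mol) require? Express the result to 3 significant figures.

9.31 h

Since effusion rate ∝ 1/√M, t_NO/t_C₂H₂ = √(M_NO/M_C₂H₂) = √(30.01/26.04) = √1.152 = 1.074.
So the time for NO is 8.67 × 1.074 = 9.31 h.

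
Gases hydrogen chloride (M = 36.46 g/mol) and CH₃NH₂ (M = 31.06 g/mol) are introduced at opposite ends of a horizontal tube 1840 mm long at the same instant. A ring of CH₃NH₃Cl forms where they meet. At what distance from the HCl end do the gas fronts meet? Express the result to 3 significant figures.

883 mm

In equal time, each gas travels a distance ∝ its rate ∝ 1/√M, so d_HCl/d_CH₃NH₂ = √(M_CH₃NH₂/M_HCl) = √(31.06/36.46) = 0.9230.
With d_HCl + d_CH₃NH₂ = 1840 mm, d_CH₃NH₂ = 1840/(1 + 0.9230) = 956.8 mm.
d_HCl = 1840 − 956.8 = 883 mm.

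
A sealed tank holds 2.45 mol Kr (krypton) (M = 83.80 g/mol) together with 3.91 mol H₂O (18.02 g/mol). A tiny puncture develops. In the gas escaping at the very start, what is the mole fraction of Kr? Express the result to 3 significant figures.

0.225

The effusion rate of species i is ∝ p_i/√M_i ∝ n_i/√M_i.
So x_Kr in the escaping gas = (n_Kr/√M_Kr) / Σ(n_i/√M_i)
= (2.45/√83.80) / (2.45/√83.80 + 3.91/√18.02) = 0.2676/(0.2676 + 0.9211) = 0.225.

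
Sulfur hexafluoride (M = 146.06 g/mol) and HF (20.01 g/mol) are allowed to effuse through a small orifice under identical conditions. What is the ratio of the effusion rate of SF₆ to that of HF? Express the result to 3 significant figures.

Since effusion rate ∝ 1/√M, rate_SF₆/rate_HF = √(M_HF/M_SF₆) = √(20.01/146.06) = √0.1370 = 0.370.

0.370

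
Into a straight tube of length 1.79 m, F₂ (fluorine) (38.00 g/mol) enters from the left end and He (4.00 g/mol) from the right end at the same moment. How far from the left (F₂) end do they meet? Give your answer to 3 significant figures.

The fronts meet when d_F₂ + d_He = L with d_F₂/d_He = √(M_He/M_F₂) (Graham's law). Here √(M_He/M_F₂) = √(4.00/38.00) = 0.3244.
With d_F₂ + d_He = 1.79 m, d_He = 1.79/(1 + 0.3244) = 1.352 m.
d_F₂ = 1.79 − 1.352 = 0.438 m.

0.438 m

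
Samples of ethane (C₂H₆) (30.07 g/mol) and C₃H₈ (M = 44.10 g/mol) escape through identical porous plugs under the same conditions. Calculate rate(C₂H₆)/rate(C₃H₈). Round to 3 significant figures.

Using Graham's law: rate_C₂H₆/rate_C₃H₈ = √(M_C₃H₈/M_C₂H₆) = √(44.10/30.07) = √1.467 = 1.21.

1.21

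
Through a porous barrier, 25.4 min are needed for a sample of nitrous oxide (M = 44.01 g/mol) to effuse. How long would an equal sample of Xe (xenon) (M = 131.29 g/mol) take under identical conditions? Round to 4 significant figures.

43.87 min

From Graham's law, t_Xe/t_N₂O = √(M_Xe/M_N₂O) = √(131.29/44.01) = √2.983 = 1.727.
So the time for Xe is 25.4 × 1.727 = 43.87 min.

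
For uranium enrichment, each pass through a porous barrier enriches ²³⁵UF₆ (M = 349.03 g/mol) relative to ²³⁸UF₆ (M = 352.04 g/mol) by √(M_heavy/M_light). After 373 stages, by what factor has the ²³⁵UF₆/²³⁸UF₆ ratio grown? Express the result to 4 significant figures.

4.960

Each stage multiplies the ratio by α = √(352.04/349.03), so after 373 stages the overall factor is α^373 = (352.04/349.03)^(373/2).
= 1.00862^(373/2) = 4.960.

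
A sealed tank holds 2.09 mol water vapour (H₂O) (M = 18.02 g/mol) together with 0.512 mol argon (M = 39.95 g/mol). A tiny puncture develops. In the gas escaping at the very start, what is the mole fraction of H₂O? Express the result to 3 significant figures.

Each component's effusion rate ∝ (its partial pressure)·(1/√M) ∝ n_i/√M_i.
x_H₂O(eff) = (n_H₂O/√M_H₂O) / (n_H₂O/√M_H₂O + n_Ar/√M_Ar)
= (2.09/√18.02) / (2.09/√18.02 + 0.512/√39.95) = 0.4923/(0.4923 + 0.08100) = 0.859.

0.859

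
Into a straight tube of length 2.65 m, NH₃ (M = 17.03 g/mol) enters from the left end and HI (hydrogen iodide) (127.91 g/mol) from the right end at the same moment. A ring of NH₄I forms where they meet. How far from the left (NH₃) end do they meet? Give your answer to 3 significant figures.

1.94 m

The fronts meet when d_NH₃ + d_HI = L with d_NH₃/d_HI = √(M_HI/M_NH₃) (Graham's law). Here √(M_HI/M_NH₃) = √(127.91/17.03) = 2.741.
With d_NH₃ + d_HI = 2.65 m, d_HI = 2.65/(1 + 2.741) = 0.7084 m.
d_NH₃ = 2.65 − 0.7084 = 1.94 m.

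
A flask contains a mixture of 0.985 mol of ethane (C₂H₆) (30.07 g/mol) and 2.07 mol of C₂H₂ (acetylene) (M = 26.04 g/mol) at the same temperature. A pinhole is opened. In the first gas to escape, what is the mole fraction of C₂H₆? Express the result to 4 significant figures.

Each component's effusion rate ∝ (its partial pressure)·(1/√M) ∝ n_i/√M_i.
Mole fraction of C₂H₆ in the effusate = (n_C₂H₆/√M_C₂H₆) / (n_C₂H₆/√M_C₂H₆ + n_C₂H₂/√M_C₂H₂)
= (0.985/√30.07) / (0.985/√30.07 + 2.07/√26.04) = 0.1796/(0.1796 + 0.4056) = 0.3069.

0.3069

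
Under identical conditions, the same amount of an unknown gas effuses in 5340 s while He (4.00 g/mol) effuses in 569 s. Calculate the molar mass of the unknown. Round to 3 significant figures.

Since effusion rate ∝ 1/√M, t_X/t_He = √(M_X/M_He).
5340/569 = 9.385 = √(M_X/4.00)
M_X = 4.00 × 9.385² = 4.00 × 88.08 = 352 g/mol

352 g/mol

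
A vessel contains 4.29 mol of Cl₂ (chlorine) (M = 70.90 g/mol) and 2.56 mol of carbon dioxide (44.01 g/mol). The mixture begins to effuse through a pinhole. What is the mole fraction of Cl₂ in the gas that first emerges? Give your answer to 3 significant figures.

0.569

Rate_i ∝ x_i/√M_i (Graham's law weighted by mole fraction), so the effusate composition follows n_i/√M_i.
x_Cl₂(eff) = (n_Cl₂/√M_Cl₂) / (n_Cl₂/√M_Cl₂ + n_CO₂/√M_CO₂)
= (4.29/√70.90) / (4.29/√70.90 + 2.56/√44.01) = 0.5095/(0.5095 + 0.3859) = 0.569.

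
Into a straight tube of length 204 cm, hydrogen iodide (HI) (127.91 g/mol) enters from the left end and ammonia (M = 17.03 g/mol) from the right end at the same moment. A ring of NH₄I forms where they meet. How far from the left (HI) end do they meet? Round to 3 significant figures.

54.5 cm

Graham's law gives d_HI/d_NH₃ = rate_HI/rate_NH₃ = √(M_NH₃/M_HI) = √(17.03/127.91) = 0.3649.
With d_HI + d_NH₃ = 204 cm, d_NH₃ = 204/(1 + 0.3649) = 149.5 cm.
d_HI = 204 − 149.5 = 54.5 cm.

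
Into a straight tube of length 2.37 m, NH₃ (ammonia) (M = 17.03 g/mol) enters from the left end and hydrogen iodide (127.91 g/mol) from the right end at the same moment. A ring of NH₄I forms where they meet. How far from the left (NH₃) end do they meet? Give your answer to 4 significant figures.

Distances travelled in equal time are proportional to diffusion rates, so d_NH₃/d_HI = √(M_HI/M_NH₃) = √(127.91/17.03) = 2.741.
With d_NH₃ + d_HI = 2.37 m, d_HI = 2.37/(1 + 2.741) = 0.6336 m.
d_NH₃ = 2.37 − 0.6336 = 1.736 m.

1.736 m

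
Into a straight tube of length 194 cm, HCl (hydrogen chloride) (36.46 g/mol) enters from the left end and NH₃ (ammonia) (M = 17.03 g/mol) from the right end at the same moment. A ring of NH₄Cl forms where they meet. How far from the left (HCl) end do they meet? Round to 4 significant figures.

78.76 cm

Distances travelled in equal time are proportional to diffusion rates, so d_HCl/d_NH₃ = √(M_NH₃/M_HCl) = √(17.03/36.46) = 0.6834.
With d_HCl + d_NH₃ = 194 cm, d_NH₃ = 194/(1 + 0.6834) = 115.2 cm.
d_HCl = 194 − 115.2 = 78.76 cm.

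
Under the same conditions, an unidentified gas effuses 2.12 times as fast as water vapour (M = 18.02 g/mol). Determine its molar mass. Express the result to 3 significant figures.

4.01 g/mol

Since effusion rate ∝ 1/√M, rate_X/rate_H₂O = √(M_H₂O/M_X).
2.12 = √(18.02/M_X)
M_X = 18.02 / 2.12² = 18.02 / 4.494 = 4.01 g/mol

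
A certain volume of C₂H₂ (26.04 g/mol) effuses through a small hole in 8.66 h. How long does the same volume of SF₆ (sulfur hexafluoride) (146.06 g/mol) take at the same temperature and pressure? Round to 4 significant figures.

From Graham's law, t_SF₆/t_C₂H₂ = √(M_SF₆/M_C₂H₂) = √(146.06/26.04) = √5.609 = 2.368.
So the time for SF₆ is 8.66 × 2.368 = 20.51 h.

20.51 h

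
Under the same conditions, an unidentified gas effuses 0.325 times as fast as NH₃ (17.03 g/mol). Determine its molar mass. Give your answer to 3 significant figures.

Using Graham's law: rate_X/rate_NH₃ = √(M_NH₃/M_X).
0.325 = √(17.03/M_X)
M_X = 17.03 / 0.325² = 17.03 / 0.1056 = 161 g/mol

161 g/mol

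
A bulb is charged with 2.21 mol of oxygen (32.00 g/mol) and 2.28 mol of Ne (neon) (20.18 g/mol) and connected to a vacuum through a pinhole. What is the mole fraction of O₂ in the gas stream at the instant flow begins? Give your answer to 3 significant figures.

0.435

Each component's effusion rate ∝ (its partial pressure)·(1/√M) ∝ n_i/√M_i.
Mole fraction of O₂ in the effusate = (n_O₂/√M_O₂) / (n_O₂/√M_O₂ + n_Ne/√M_Ne)
= (2.21/√32.00) / (2.21/√32.00 + 2.28/√20.18) = 0.3907/(0.3907 + 0.5075) = 0.435.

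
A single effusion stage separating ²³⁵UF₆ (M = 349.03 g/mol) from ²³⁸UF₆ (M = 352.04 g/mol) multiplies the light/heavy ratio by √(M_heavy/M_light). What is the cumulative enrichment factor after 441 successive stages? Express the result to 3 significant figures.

The single-stage factor is √(M_heavy/M_light), so 441 stages give [√(352.04/349.03)]^441 = (352.04/349.03)^(441/2).
= 1.00862^(441/2) = 6.64.

6.64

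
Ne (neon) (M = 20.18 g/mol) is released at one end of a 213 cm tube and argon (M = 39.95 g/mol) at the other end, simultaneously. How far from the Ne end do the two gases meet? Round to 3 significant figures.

125 cm

In equal time, each gas travels a distance ∝ its rate ∝ 1/√M, so d_Ne/d_Ar = √(M_Ar/M_Ne) = √(39.95/20.18) = 1.407.
With d_Ne + d_Ar = 213 cm, d_Ar = 213/(1 + 1.407) = 88.49 cm.
d_Ne = 213 − 88.49 = 125 cm.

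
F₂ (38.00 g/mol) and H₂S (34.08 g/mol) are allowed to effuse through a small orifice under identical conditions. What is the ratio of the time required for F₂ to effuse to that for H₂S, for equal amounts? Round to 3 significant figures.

Since effusion rate ∝ 1/√M, t_F₂/t_H₂S = √(M_F₂/M_H₂S) = √(38.00/34.08) = √1.115 = 1.06.

1.06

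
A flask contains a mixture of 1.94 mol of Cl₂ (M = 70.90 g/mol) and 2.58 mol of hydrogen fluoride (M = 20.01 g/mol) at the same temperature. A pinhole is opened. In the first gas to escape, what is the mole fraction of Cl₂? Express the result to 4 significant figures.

The effusion rate of species i is ∝ p_i/√M_i ∝ n_i/√M_i.
x_Cl₂(eff) = (n_Cl₂/√M_Cl₂) / (n_Cl₂/√M_Cl₂ + n_HF/√M_HF)
= (1.94/√70.90) / (1.94/√70.90 + 2.58/√20.01) = 0.2304/(0.2304 + 0.5768) = 0.2854.

0.2854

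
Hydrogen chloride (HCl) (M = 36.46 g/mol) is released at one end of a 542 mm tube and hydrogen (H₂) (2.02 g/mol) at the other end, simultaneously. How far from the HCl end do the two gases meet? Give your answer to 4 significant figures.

In equal time, each gas travels a distance ∝ its rate ∝ 1/√M, so d_HCl/d_H₂ = √(M_H₂/M_HCl) = √(2.02/36.46) = 0.2354.
With d_HCl + d_H₂ = 542 mm, d_H₂ = 542/(1 + 0.2354) = 438.7 mm.
d_HCl = 542 − 438.7 = 103.3 mm.

103.3 mm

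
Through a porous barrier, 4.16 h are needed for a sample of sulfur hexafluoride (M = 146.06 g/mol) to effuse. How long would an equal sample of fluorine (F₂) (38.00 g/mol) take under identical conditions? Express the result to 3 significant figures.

Using Graham's law: t_F₂/t_SF₆ = √(M_F₂/M_SF₆) = √(38.00/146.06) = √0.2602 = 0.5101.
So the time for F₂ is 4.16 × 0.5101 = 2.12 h.

2.12 h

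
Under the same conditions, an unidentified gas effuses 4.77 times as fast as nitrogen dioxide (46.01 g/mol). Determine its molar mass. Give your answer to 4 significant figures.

Since effusion rate ∝ 1/√M, rate_X/rate_NO₂ = √(M_NO₂/M_X).
4.77 = √(46.01/M_X)
M_X = 46.01 / 4.77² = 46.01 / 22.75 = 2.022 g/mol

2.022 g/mol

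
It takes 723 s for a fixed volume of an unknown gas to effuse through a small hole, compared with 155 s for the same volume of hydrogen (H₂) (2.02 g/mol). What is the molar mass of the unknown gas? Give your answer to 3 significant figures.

44.0 g/mol

From Graham's law, t_X/t_H₂ = √(M_X/M_H₂).
723/155 = 4.665 = √(M_X/2.02)
M_X = 2.02 × 4.665² = 2.02 × 21.76 = 44.0 g/mol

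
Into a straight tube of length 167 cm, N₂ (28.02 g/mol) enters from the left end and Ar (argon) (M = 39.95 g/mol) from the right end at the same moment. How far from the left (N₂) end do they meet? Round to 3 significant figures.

90.9 cm

The fronts meet when d_N₂ + d_Ar = L with d_N₂/d_Ar = √(M_Ar/M_N₂) (Graham's law). Here √(M_Ar/M_N₂) = √(39.95/28.02) = 1.194.
With d_N₂ + d_Ar = 167 cm, d_Ar = 167/(1 + 1.194) = 76.11 cm.
d_N₂ = 167 − 76.11 = 90.9 cm.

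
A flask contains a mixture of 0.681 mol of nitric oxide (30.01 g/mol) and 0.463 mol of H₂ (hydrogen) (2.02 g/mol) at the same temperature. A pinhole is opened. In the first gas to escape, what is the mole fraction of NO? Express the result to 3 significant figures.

0.276

Effusion rate of each component ∝ n_i/√M_i (partial pressure × 1/√M).
Mole fraction of NO in the effusate = (n_NO/√M_NO) / (n_NO/√M_NO + n_H₂/√M_H₂)
= (0.681/√30.01) / (0.681/√30.01 + 0.463/√2.02) = 0.1243/(0.1243 + 0.3258) = 0.276.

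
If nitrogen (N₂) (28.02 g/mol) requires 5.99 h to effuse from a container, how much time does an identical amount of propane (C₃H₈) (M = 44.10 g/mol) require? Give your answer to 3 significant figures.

By Graham's law, t_C₃H₈/t_N₂ = √(M_C₃H₈/M_N₂) = √(44.10/28.02) = √1.574 = 1.255.
So the time for C₃H₈ is 5.99 × 1.255 = 7.51 h.

7.51 h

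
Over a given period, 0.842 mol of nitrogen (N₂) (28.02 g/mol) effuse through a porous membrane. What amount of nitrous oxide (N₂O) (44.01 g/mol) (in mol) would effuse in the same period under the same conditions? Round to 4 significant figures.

0.6718 mol

Using Graham's law: rate_N₂O/rate_N₂ = √(M_N₂/M_N₂O) = √(28.02/44.01) = √0.6367 = 0.7979.
So the amount for N₂O is 0.842 × 0.7979 = 0.6718 mol.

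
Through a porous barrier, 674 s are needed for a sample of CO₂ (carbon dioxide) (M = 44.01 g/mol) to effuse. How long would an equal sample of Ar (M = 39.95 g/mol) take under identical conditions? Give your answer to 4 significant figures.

From Graham's law, t_Ar/t_CO₂ = √(M_Ar/M_CO₂) = √(39.95/44.01) = √0.9077 = 0.9528.
So the time for Ar is 674 × 0.9528 = 642.2 s.

642.2 s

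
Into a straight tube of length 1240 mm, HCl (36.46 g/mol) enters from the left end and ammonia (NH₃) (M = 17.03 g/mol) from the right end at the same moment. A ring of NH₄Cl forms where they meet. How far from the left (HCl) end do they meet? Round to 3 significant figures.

503 mm

Graham's law gives d_HCl/d_NH₃ = rate_HCl/rate_NH₃ = √(M_NH₃/M_HCl) = √(17.03/36.46) = 0.6834.
With d_HCl + d_NH₃ = 1240 mm, d_NH₃ = 1240/(1 + 0.6834) = 736.6 mm.
d_HCl = 1240 − 736.6 = 503 mm.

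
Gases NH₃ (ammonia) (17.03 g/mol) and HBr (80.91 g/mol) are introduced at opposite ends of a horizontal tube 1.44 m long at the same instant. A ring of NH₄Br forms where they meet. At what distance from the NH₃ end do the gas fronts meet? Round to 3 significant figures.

Distances travelled in equal time are proportional to diffusion rates, so d_NH₃/d_HBr = √(M_HBr/M_NH₃) = √(80.91/17.03) = 2.180.
With d_NH₃ + d_HBr = 1.44 m, d_HBr = 1.44/(1 + 2.180) = 0.4529 m.
d_NH₃ = 1.44 − 0.4529 = 0.987 m.

0.987 m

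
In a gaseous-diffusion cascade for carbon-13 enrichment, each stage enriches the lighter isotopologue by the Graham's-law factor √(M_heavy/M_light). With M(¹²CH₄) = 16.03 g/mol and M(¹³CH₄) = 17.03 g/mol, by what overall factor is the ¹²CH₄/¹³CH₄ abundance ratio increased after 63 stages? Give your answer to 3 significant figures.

The single-stage factor is √(M_heavy/M_light), so 63 stages give [√(17.03/16.03)]^63 = (17.03/16.03)^(63/2).
= 1.06238^(63/2) = 6.73.

6.73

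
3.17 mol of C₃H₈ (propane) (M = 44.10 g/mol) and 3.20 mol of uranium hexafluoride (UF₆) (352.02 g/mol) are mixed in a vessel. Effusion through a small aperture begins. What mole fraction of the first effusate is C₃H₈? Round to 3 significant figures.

0.737

Each component's effusion rate ∝ (its partial pressure)·(1/√M) ∝ n_i/√M_i.
x_C₃H₈(eff) = (n_C₃H₈/√M_C₃H₈) / (n_C₃H₈/√M_C₃H₈ + n_UF₆/√M_UF₆)
= (3.17/√44.10) / (3.17/√44.10 + 3.20/√352.02) = 0.4774/(0.4774 + 0.1706) = 0.737.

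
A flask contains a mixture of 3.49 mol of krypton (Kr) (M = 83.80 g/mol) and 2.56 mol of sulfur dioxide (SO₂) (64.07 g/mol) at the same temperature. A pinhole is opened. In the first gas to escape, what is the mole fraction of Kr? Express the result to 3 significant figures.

0.544

Each component's effusion rate ∝ (its partial pressure)·(1/√M) ∝ n_i/√M_i.
Mole fraction of Kr in the effusate = (n_Kr/√M_Kr) / (n_Kr/√M_Kr + n_SO₂/√M_SO₂)
= (3.49/√83.80) / (3.49/√83.80 + 2.56/√64.07) = 0.3812/(0.3812 + 0.3198) = 0.544.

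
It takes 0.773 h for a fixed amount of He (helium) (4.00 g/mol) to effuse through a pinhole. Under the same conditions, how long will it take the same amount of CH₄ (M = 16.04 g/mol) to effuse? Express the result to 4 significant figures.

Graham's law gives t_CH₄/t_He = √(M_CH₄/M_He) = √(16.04/4.00) = √4.010 = 2.002.
So the time for CH₄ is 0.773 × 2.002 = 1.548 h.

1.548 h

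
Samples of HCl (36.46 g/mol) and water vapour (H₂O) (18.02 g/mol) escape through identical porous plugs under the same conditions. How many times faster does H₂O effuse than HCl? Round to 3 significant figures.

From Graham's law, rate_H₂O/rate_HCl = √(M_HCl/M_H₂O) = √(36.46/18.02) = √2.023 = 1.42.

1.42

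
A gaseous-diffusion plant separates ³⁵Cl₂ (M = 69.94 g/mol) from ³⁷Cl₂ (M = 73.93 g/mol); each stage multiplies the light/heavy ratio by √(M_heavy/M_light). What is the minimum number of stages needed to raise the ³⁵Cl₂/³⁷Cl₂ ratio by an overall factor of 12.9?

Single-stage factor α = √(73.93/69.94), so ln α = ½ ln(1.05705) = 0.02774.
Need α^N ≥ 12.9 ⇒ N ≥ ln(12.9) / ln α = 2.557 / 0.02774 = 92.18.
Minimum whole number of stages: N = 93.

93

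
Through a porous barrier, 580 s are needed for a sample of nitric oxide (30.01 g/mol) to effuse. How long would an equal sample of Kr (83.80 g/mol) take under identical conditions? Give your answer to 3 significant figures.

969 s

Since effusion rate ∝ 1/√M, t_Kr/t_NO = √(M_Kr/M_NO) = √(83.80/30.01) = √2.792 = 1.671.
So the time for Kr is 580 × 1.671 = 969 s.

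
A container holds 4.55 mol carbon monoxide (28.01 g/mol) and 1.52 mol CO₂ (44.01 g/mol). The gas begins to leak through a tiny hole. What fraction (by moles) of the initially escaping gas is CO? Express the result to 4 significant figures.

0.7896

Rate_i ∝ x_i/√M_i (Graham's law weighted by mole fraction), so the effusate composition follows n_i/√M_i.
Mole fraction of CO in the effusate = (n_CO/√M_CO) / (n_CO/√M_CO + n_CO₂/√M_CO₂)
= (4.55/√28.01) / (4.55/√28.01 + 1.52/√44.01) = 0.8597/(0.8597 + 0.2291) = 0.7896.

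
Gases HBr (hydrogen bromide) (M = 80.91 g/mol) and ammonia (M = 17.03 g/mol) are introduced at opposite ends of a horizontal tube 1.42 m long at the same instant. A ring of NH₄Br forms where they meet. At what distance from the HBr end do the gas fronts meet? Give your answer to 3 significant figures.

Distances travelled in equal time are proportional to diffusion rates, so d_HBr/d_NH₃ = √(M_NH₃/M_HBr) = √(17.03/80.91) = 0.4588.
With d_HBr + d_NH₃ = 1.42 m, d_NH₃ = 1.42/(1 + 0.4588) = 0.9734 m.
d_HBr = 1.42 − 0.9734 = 0.447 m.

0.447 m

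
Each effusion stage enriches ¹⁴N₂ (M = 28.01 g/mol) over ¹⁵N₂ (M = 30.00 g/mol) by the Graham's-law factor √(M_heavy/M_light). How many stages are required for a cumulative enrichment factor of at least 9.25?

Single-stage factor α = √(30.00/28.01), so ln α = ½ ln(1.07105) = 0.03432.
Need α^N ≥ 9.25 ⇒ N ≥ ln(9.25) / ln α = 2.225 / 0.03432 = 64.82.
Rounding up, N = 65 stages.

65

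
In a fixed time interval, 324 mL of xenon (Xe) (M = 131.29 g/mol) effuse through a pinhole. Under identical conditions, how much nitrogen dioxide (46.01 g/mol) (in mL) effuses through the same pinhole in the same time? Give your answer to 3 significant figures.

Using Graham's law: rate_NO₂/rate_Xe = √(M_Xe/M_NO₂) = √(131.29/46.01) = √2.854 = 1.689.
So the volume for NO₂ is 324 × 1.689 = 547 mL.

547 mL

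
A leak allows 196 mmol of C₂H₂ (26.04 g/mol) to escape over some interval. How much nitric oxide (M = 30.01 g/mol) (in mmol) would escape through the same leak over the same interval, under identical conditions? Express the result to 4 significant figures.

182.6 mmol

From Graham's law, rate_NO/rate_C₂H₂ = √(M_C₂H₂/M_NO) = √(26.04/30.01) = √0.8677 = 0.9315.
So the amount for NO is 196 × 0.9315 = 182.6 mmol.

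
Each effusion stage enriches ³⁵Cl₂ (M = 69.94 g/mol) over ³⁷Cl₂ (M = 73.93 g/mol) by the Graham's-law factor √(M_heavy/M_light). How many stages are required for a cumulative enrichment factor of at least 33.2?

Single-stage factor α = √(73.93/69.94), so ln α = ½ ln(1.05705) = 0.02774.
Need α^N ≥ 33.2 ⇒ N ≥ ln(33.2) / ln α = 3.503 / 0.02774 = 126.26.
Rounding up, N = 127 stages.

127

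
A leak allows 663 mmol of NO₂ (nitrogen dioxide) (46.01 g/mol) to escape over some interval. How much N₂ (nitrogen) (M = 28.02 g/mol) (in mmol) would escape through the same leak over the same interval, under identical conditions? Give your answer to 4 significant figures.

Since effusion rate ∝ 1/√M, rate_N₂/rate_NO₂ = √(M_NO₂/M_N₂) = √(46.01/28.02) = √1.642 = 1.281.
So the amount for N₂ is 663 × 1.281 = 849.6 mmol.

849.6 mmol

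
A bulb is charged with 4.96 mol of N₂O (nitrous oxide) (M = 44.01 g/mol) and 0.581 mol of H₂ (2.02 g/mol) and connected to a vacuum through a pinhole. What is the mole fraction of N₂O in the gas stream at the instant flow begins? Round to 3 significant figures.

0.647

The effusion rate of species i is ∝ p_i/√M_i ∝ n_i/√M_i.
So x_N₂O in the escaping gas = (n_N₂O/√M_N₂O) / Σ(n_i/√M_i)
= (4.96/√44.01) / (4.96/√44.01 + 0.581/√2.02) = 0.7477/(0.7477 + 0.4088) = 0.647.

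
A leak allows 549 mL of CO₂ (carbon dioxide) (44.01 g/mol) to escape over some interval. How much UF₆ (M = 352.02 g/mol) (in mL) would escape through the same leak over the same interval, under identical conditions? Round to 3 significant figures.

Using Graham's law: rate_UF₆/rate_CO₂ = √(M_CO₂/M_UF₆) = √(44.01/352.02) = √0.1250 = 0.3536.
So the volume for UF₆ is 549 × 0.3536 = 194 mL.

194 mL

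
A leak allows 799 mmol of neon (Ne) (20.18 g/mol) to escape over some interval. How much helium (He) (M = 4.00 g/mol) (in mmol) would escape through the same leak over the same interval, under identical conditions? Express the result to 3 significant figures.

1790 mmol

Since effusion rate ∝ 1/√M, rate_He/rate_Ne = √(M_Ne/M_He) = √(20.18/4.00) = √5.045 = 2.246.
So the amount for He is 799 × 2.246 = 1790 mmol.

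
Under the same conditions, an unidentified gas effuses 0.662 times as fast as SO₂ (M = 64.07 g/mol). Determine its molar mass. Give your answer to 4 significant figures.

146.2 g/mol

Graham's law gives rate_X/rate_SO₂ = √(M_SO₂/M_X).
0.662 = √(64.07/M_X)
M_X = 64.07 / 0.662² = 64.07 / 0.4382 = 146.2 g/mol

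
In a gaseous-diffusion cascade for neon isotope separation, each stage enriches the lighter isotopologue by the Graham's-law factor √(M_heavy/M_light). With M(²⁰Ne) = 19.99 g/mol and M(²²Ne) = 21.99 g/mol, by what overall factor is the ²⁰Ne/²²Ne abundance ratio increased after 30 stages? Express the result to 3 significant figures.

4.18

After 30 stages the ratio has grown by (√(21.99/19.99))^30 = (21.99/19.99)^(30/2).
= 1.10005^15 = 4.18.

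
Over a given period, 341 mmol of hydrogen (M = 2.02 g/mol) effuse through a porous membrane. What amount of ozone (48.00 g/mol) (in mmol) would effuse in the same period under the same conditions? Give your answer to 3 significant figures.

Graham's law gives rate_O₃/rate_H₂ = √(M_H₂/M_O₃) = √(2.02/48.00) = √0.04208 = 0.2051.
So the amount for O₃ is 341 × 0.2051 = 70.0 mmol.

70.0 mmol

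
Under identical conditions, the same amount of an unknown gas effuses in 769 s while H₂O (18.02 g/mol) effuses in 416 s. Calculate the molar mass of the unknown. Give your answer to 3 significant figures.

61.6 g/mol

From Graham's law, t_X/t_H₂O = √(M_X/M_H₂O).
769/416 = 1.849 = √(M_X/18.02)
M_X = 18.02 × 1.849² = 18.02 × 3.417 = 61.6 g/mol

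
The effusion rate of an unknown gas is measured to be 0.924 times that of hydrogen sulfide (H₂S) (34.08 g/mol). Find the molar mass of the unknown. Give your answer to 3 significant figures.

By Graham's law, rate_X/rate_H₂S = √(M_H₂S/M_X).
0.924 = √(34.08/M_X)
M_X = 34.08 / 0.924² = 34.08 / 0.8538 = 39.9 g/mol

39.9 g/mol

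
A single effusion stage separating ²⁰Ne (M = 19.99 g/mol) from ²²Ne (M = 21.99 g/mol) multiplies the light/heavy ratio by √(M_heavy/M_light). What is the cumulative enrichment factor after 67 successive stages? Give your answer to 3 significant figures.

Overall factor = α^67 with α = √(21.99/19.99), i.e. (21.99/19.99)^(67/2).
= 1.10005^(67/2) = 24.4.

24.4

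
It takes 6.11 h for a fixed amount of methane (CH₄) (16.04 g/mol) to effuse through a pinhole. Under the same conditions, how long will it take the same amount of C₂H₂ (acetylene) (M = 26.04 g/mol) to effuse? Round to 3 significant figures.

Since effusion rate ∝ 1/√M, t_C₂H₂/t_CH₄ = √(M_C₂H₂/M_CH₄) = √(26.04/16.04) = √1.623 = 1.274.
So the time for C₂H₂ is 6.11 × 1.274 = 7.79 h.

7.79 h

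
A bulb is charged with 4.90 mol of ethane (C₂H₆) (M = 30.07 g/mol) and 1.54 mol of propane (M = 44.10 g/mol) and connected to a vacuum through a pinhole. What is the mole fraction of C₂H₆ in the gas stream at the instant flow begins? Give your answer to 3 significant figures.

0.794

The effusion rate of species i is ∝ p_i/√M_i ∝ n_i/√M_i.
x_C₂H₆(eff) = (n_C₂H₆/√M_C₂H₆) / (n_C₂H₆/√M_C₂H₆ + n_C₃H₈/√M_C₃H₈)
= (4.90/√30.07) / (4.90/√30.07 + 1.54/√44.10) = 0.8936/(0.8936 + 0.2319) = 0.794.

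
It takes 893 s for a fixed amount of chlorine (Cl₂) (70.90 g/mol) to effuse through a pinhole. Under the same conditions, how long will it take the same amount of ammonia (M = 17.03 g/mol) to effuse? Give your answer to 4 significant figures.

437.7 s

From Graham's law, t_NH₃/t_Cl₂ = √(M_NH₃/M_Cl₂) = √(17.03/70.90) = √0.2402 = 0.4901.
So the time for NH₃ is 893 × 0.4901 = 437.7 s.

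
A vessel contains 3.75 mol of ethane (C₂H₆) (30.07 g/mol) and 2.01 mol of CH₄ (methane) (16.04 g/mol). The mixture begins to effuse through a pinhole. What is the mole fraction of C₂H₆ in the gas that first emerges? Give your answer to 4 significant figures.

0.5767

Rate_i ∝ x_i/√M_i (Graham's law weighted by mole fraction), so the effusate composition follows n_i/√M_i.
x_C₂H₆(eff) = (n_C₂H₆/√M_C₂H₆) / (n_C₂H₆/√M_C₂H₆ + n_CH₄/√M_CH₄)
= (3.75/√30.07) / (3.75/√30.07 + 2.01/√16.04) = 0.6839/(0.6839 + 0.5019) = 0.5767.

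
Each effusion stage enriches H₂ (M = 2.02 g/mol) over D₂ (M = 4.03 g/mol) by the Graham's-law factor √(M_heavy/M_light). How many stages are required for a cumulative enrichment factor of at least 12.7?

Single-stage factor α = √(4.03/2.02), so ln α = ½ ln(1.99505) = 0.3453.
Need α^N ≥ 12.7 ⇒ N ≥ ln(12.7) / ln α = 2.542 / 0.3453 = 7.36.
Minimum whole number of stages: N = 8.

8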